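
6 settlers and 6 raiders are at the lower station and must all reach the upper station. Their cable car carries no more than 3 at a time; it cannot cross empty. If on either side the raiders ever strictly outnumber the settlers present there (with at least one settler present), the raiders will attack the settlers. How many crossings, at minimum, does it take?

impossible

Following every safe sequence of crossings from the start, the most of the 12 that can be at the upper station as the cable car arrives there on crossings 1, 3, 5 is 3, 5, 6 respectively; the best ever achieved is 6 of 12.
From crossing 7 on, no configuration arises that was not already reachable earlier: only 17 distinct safe configurations (who is on which side, and where the cable car is) can ever be reached, none of them has everyone across, and every continuation just revisits them. They are: 0 settlers + 0 raiders across (cable car back at the start); 0 settlers + 1 raider across (cable car there); 0 settlers + 1 raider across (cable car back at the start); 0 settlers + 2 raiders across (cable car there); 0 settlers + 2 raiders across (cable car back at the start); 0 settlers + 3 raiders across (cable car there); 0 settlers + 3 raiders across (cable car back at the start); 0 settlers + 4 raiders across (cable car there); 0 settlers + 4 raiders across (cable car back at the start); 0 settlers + 5 raiders across (cable car there); 0 settlers + 5 raiders across (cable car back at the start); 0 settlers + 6 raiders across (cable car there); 1 settler + 1 raider across (cable car there); 1 settler + 1 raider across (cable car back at the start); 2 settlers + 2 raiders across (cable car there); 2 settlers + 2 raiders across (cable car back at the start); 3 settlers + 3 raiders across (cable car there). So no valid plan exists.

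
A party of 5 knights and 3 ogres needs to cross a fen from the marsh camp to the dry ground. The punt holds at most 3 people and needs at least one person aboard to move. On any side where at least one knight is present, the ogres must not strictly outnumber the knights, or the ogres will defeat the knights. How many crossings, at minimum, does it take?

Counting alone: each trip to the dry ground takes at most 3 across and each return brings at least 1 back, so after t trips out (and t−1 returns) at most 3t − (t−1) of the 8 are across; that first reaches 8 at t = 4, so at least 7 crossings are needed.
The plan below uses exactly 7 crossings, so it is optimal:
1. 2 ogres → the dry ground.  (the marsh camp: 5K 1O; the dry ground: 0K 2O)
2. 1 ogre ← the marsh camp.  (the marsh camp: 5K 2O; the dry ground: 0K 1O)
3. 2 knights and 1 ogre → the dry ground.  (the marsh camp: 3K 1O; the dry ground: 2K 2O)
4. 1 ogre ← the marsh camp.  (the marsh camp: 3K 2O; the dry ground: 2K 1O)
5. 1 knight and 2 ogres → the dry ground.  (the marsh camp: 2K 0O; the dry ground: 3K 3O)
6. 1 ogre ← the marsh camp.  (the marsh camp: 2K 1O; the dry ground: 3K 2O)
7. 2 knights and 1 ogre → the dry ground.  (the marsh camp: 0K 0O; the dry ground: 5K 3O)

7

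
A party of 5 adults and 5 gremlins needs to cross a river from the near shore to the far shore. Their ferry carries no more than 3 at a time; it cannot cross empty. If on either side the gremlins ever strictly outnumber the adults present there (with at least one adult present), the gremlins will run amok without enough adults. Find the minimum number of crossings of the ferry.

Counting alone: each trip to the far shore takes at most 3 across and each return brings at least 1 back, so after t trips out (and t−1 returns) at most 3t − (t−1) of the 10 are across; that first reaches 10 at t = 5, so at least 9 crossings are needed.
The safety rule pushes this higher. Following every safe sequence of crossings, the most of the 10 that can be at the far shore as the ferry arrives there on crossing 9 is 9 — never all 10.
So no plan with fewer than 11 crossings exists, and this one achieves 11:
1. 2 gremlins → the far shore.  (the near shore: 5A 3G; the far shore: 0A 2G)
2. 1 gremlin ← the near shore.  (the near shore: 5A 4G; the far shore: 0A 1G)
3. 3 gremlins → the far shore.  (the near shore: 5A 1G; the far shore: 0A 4G)
4. 1 gremlin ← the near shore.  (the near shore: 5A 2G; the far shore: 0A 3G)
5. 3 adults → the far shore.  (the near shore: 2A 2G; the far shore: 3A 3G)
6. 1 adult and 1 gremlin ← the near shore.  (the near shore: 3A 3G; the far shore: 2A 2G)
7. 3 adults → the far shore.  (the near shore: 0A 3G; the far shore: 5A 2G)
8. 1 gremlin ← the near shore.  (the near shore: 0A 4G; the far shore: 5A 1G)
9. 2 gremlins → the far shore.  (the near shore: 0A 2G; the far shore: 5A 3G)
10. 1 gremlin ← the near shore.  (the near shore: 0A 3G; the far shore: 5A 2G)
11. 3 gremlins → the far shore.  (the near shore: 0A 0G; the far shore: 5A 5G)

11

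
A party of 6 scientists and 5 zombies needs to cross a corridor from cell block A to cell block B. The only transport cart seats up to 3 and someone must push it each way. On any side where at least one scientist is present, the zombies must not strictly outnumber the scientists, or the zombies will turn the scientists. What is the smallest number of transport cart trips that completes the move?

9

Counting alone: each trip to cell block B takes at most 3 across and each return brings at least 1 back, so after t trips out (and t−1 returns) at most 3t − (t−1) of the 11 are across; that first reaches 11 at t = 5, so at least 9 crossings are needed.
The plan below uses exactly 9 crossings, so it is optimal:
1. 3 zombies → cell block B.  (cell block A: 6S 2Z; cell block B: 0S 3Z)
2. 1 zombie ← cell block A.  (cell block A: 6S 3Z; cell block B: 0S 2Z)
3. 3 scientists → cell block B.  (cell block A: 3S 3Z; cell block B: 3S 2Z)
4. 1 scientist ← cell block A.  (cell block A: 4S 3Z; cell block B: 2S 2Z)
5. 2 scientists and 1 zombie → cell block B.  (cell block A: 2S 2Z; cell block B: 4S 3Z)
6. 1 scientist ← cell block A.  (cell block A: 3S 2Z; cell block B: 3S 3Z)
7. 2 scientists and 1 zombie → cell block B.  (cell block A: 1S 1Z; cell block B: 5S 4Z)
8. 1 scientist ← cell block A.  (cell block A: 2S 1Z; cell block B: 4S 4Z)
9. 2 scientists and 1 zombie → cell block B.  (cell block A: 0S 0Z; cell block B: 6S 5Z)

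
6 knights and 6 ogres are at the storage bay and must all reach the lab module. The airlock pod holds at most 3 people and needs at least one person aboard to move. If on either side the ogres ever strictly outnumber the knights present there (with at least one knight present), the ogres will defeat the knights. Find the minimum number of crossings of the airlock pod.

Following every safe sequence of crossings from the start, the most of the 12 that can be at the lab module as the airlock pod arrives there on crossings 1, 3, 5 is 3, 5, 6 respectively; the best ever achieved is 6 of 12.
From crossing 7 on, no configuration arises that was not already reachable earlier: only 17 distinct safe configurations (who is on which side, and where the airlock pod is) can ever be reached, none of them has everyone across, and every continuation just revisits them. They are: 0 knights + 0 ogres across (airlock pod back at the start); 0 knights + 1 ogre across (airlock pod there); 0 knights + 1 ogre across (airlock pod back at the start); 0 knights + 2 ogres across (airlock pod there); 0 knights + 2 ogres across (airlock pod back at the start); 0 knights + 3 ogres across (airlock pod there); 0 knights + 3 ogres across (airlock pod back at the start); 0 knights + 4 ogres across (airlock pod there); 0 knights + 4 ogres across (airlock pod back at the start); 0 knights + 5 ogres across (airlock pod there); 0 knights + 5 ogres across (airlock pod back at the start); 0 knights + 6 ogres across (airlock pod there); 1 knight + 1 ogre across (airlock pod there); 1 knight + 1 ogre across (airlock pod back at the start); 2 knights + 2 ogres across (airlock pod there); 2 knights + 2 ogres across (airlock pod back at the start); 3 knights + 3 ogres across (airlock pod there). So no valid plan exists.

impossible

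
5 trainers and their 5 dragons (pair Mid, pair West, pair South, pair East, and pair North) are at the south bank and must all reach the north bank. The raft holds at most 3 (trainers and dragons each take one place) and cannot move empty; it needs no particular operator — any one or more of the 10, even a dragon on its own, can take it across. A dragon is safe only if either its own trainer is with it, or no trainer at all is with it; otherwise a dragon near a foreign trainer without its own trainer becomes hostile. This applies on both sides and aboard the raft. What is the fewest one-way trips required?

11

Counting alone: each trip to the north bank takes at most 3 across and each return brings at least 1 back, so after t trips out (and t−1 returns) at most 3t − (t−1) of the 10 are across; that first reaches 10 at t = 5, so at least 9 crossings are needed.
The safety rule pushes this higher. Following every safe sequence of crossings, the most of the 10 that can be at the north bank as the raft arrives there on crossing 9 is 9 — never all 10.
So no plan with fewer than 11 crossings exists, and this one achieves 11:
1. dragon Mid and trainer Mid cross → the north bank.
2. trainer Mid crosses ← the south bank.
3. dragon East, dragon South, and dragon West cross → the north bank.
4. dragon Mid crosses ← the south bank.
5. trainer East, trainer South, and trainer West cross → the north bank.
6. dragon West and trainer West cross ← the south bank.
7. trainer Mid, trainer North, and trainer West cross → the north bank.
8. dragon South crosses ← the south bank.
9. dragon Mid and dragon West cross → the north bank.
10. dragon Mid crosses ← the south bank.
11. dragon Mid, dragon North, and dragon South cross → the north bank.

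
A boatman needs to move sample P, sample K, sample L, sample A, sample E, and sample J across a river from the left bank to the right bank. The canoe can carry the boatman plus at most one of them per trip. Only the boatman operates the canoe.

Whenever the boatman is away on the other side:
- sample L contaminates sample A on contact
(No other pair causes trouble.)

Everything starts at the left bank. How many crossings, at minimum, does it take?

Counting alone: the boatman can take at most 1 across per trip to the right bank, so moving all 6 needs at least 6 loaded trips out, with a return between consecutive ones — at least 11 crossings.
The plan below uses exactly 11 crossings, so it is optimal:
1. Boatman goes to the right bank with sample L.  [the left bank: sample A, sample E, sample J, sample K, sample P | the right bank: sample L]
2. Boatman goes back to the left bank alone.  [the left bank: sample A, sample E, sample J, sample K, sample P | the right bank: sample L]
3. Boatman goes to the right bank with sample P.  [the left bank: sample A, sample E, sample J, sample K | the right bank: sample L, sample P]
4. Boatman goes back to the left bank alone.  [the left bank: sample A, sample E, sample J, sample K | the right bank: sample L, sample P]
5. Boatman goes to the right bank with sample K.  [the left bank: sample A, sample E, sample J | the right bank: sample K, sample L, sample P]
6. Boatman goes back to the left bank alone.  [the left bank: sample A, sample E, sample J | the right bank: sample K, sample L, sample P]
7. Boatman goes to the right bank with sample E.  [the left bank: sample A, sample J | the right bank: sample E, sample K, sample L, sample P]
8. Boatman goes back to the left bank alone.  [the left bank: sample A, sample J | the right bank: sample E, sample K, sample L, sample P]
9. Boatman goes to the right bank with sample J.  [the left bank: sample A | the right bank: sample E, sample J, sample K, sample L, sample P]
10. Boatman goes back to the left bank alone.  [the left bank: sample A | the right bank: sample E, sample J, sample K, sample L, sample P]
11. Boatman goes to the right bank with sample A.  [the left bank: — | the right bank: sample A, sample E, sample J, sample K, sample L, sample P]

11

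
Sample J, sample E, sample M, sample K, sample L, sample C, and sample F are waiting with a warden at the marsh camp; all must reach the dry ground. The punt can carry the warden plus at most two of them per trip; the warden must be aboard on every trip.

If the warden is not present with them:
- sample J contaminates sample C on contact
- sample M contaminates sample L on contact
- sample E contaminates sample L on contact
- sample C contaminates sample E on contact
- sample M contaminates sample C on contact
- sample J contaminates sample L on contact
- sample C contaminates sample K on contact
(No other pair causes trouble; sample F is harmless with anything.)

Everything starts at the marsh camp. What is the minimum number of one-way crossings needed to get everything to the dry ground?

9

Counting alone: the warden can take at most 2 across per trip to the dry ground, so moving all 7 needs at least 4 loaded trips out, with a return between consecutive ones — at least 7 crossings.
The safety rule pushes this higher. Following every safe sequence of crossings, the most of the 7 that can be at the dry ground as the punt arrives there on crossing 7 is 6 — never all 7.
So no plan with fewer than 9 crossings exists, and this one achieves 9:
1. Warden goes to the dry ground with sample C and sample L.
2. Warden goes back to the marsh camp alone.
3. Warden goes to the dry ground with sample F.
4. Warden goes back to the marsh camp alone.
5. Warden goes to the dry ground with sample E and sample J.
6. Warden goes back to the marsh camp with sample C and sample L.
7. Warden goes to the dry ground with sample K and sample M.
8. Warden goes back to the marsh camp alone.
9. Warden goes to the dry ground with sample C and sample L.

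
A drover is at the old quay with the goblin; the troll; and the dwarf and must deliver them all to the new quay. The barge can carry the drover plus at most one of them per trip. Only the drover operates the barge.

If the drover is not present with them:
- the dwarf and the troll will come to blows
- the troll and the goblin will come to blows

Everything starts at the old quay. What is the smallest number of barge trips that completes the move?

Counting alone: the drover can take at most 1 across per trip to the new quay, so moving all 3 needs at least 3 loaded trips out, with a return between consecutive ones — at least 5 crossings.
The safety rule pushes this higher. Following every safe sequence of crossings, the most of the 3 that can be at the new quay as the barge arrives there on crossing 5 is 2 — never all 3.
So no plan with fewer than 7 crossings exists, and this one achieves 7:
1. Drover goes to the new quay with the troll.
2. Drover goes back to the old quay alone.
3. Drover goes to the new quay with the goblin.
4. Drover goes back to the old quay with the troll.
5. Drover goes to the new quay with the dwarf.
6. Drover goes back to the old quay alone.
7. Drover goes to the new quay with the troll.

7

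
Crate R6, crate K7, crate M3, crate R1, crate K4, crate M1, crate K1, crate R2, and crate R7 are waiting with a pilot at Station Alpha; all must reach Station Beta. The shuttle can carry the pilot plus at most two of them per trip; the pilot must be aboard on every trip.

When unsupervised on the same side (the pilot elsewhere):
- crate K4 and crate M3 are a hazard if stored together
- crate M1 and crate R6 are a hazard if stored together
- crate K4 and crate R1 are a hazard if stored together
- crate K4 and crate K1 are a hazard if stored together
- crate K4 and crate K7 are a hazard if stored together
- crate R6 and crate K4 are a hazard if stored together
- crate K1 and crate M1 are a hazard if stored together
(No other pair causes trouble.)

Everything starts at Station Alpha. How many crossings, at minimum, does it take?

11

Counting alone: the pilot can take at most 2 across per trip to Station Beta, so moving all 9 needs at least 5 loaded trips out, with a return between consecutive ones — at least 9 crossings.
The safety rule pushes this higher. Following every safe sequence of crossings, the most of the 9 that can be at Station Beta as the shuttle arrives there on crossing 9 is 8 — never all 9.
So no plan with fewer than 11 crossings exists, and this one achieves 11:
1. Pilot goes to Station Beta with crate K4 and crate M1.
2. Pilot goes back to Station Alpha alone.
3. Pilot goes to Station Beta with crate K7 and crate R6.
4. Pilot goes back to Station Alpha with crate K4 and crate M1.
5. Pilot goes to Station Beta with crate K1 and crate K4.
6. Pilot goes back to Station Alpha with crate K4.
7. Pilot goes to Station Beta with crate M3 and crate R1.
8. Pilot goes back to Station Alpha alone.
9. Pilot goes to Station Beta with crate R2 and crate R7.
10. Pilot goes back to Station Alpha alone.
11. Pilot goes to Station Beta with crate K4 and crate M1.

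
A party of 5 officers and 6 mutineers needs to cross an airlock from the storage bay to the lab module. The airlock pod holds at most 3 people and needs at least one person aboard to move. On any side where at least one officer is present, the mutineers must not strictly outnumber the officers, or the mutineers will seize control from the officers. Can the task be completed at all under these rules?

No

The mutineers already outnumber the officers at the storage bay before anyone moves, so the starting position itself is disallowed.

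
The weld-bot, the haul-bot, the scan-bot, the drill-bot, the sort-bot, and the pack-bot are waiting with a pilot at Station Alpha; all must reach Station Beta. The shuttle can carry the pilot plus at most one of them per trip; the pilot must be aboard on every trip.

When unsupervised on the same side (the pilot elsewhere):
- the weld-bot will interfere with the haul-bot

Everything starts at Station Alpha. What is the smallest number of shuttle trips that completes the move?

11

Counting alone: the pilot can take at most 1 across per trip to Station Beta, so moving all 6 needs at least 6 loaded trips out, with a return between consecutive ones — at least 11 crossings.
The plan below uses exactly 11 crossings, so it is optimal:
1. Pilot goes to Station Beta with the weld-bot.
2. Pilot goes back to Station Alpha alone.
3. Pilot goes to Station Beta with the scan-bot.
4. Pilot goes back to Station Alpha alone.
5. Pilot goes to Station Beta with the drill-bot.
6. Pilot goes back to Station Alpha alone.
7. Pilot goes to Station Beta with the sort-bot.
8. Pilot goes back to Station Alpha alone.
9. Pilot goes to Station Beta with the pack-bot.
10. Pilot goes back to Station Alpha alone.
11. Pilot goes to Station Beta with the haul-bot.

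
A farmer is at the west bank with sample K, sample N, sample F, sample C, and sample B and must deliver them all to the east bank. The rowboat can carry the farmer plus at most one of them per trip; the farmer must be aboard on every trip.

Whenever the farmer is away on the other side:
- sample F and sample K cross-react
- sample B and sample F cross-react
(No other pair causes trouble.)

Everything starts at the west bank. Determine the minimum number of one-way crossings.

Counting alone: the farmer can take at most 1 across per trip to the east bank, so moving all 5 needs at least 5 loaded trips out, with a return between consecutive ones — at least 9 crossings.
The safety rule pushes this higher. Following every safe sequence of crossings, the most of the 5 that can be at the east bank as the rowboat arrives there on crossing 9 is 4 — never all 5.
So no plan with fewer than 11 crossings exists, and this one achieves 11:
1. Farmer goes to the east bank with sample F.  [the west bank: sample B, sample C, sample K, sample N | the east bank: sample F]
2. Farmer goes back to the west bank alone.  [the west bank: sample B, sample C, sample K, sample N | the east bank: sample F]
3. Farmer goes to the east bank with sample K.  [the west bank: sample B, sample C, sample N | the east bank: sample F, sample K]
4. Farmer goes back to the west bank with sample F.  [the west bank: sample B, sample C, sample F, sample N | the east bank: sample K]
5. Farmer goes to the east bank with sample B.  [the west bank: sample C, sample F, sample N | the east bank: sample B, sample K]
6. Farmer goes back to the west bank alone.  [the west bank: sample C, sample F, sample N | the east bank: sample B, sample K]
7. Farmer goes to the east bank with sample N.  [the west bank: sample C, sample F | the east bank: sample B, sample K, sample N]
8. Farmer goes back to the west bank alone.  [the west bank: sample C, sample F | the east bank: sample B, sample K, sample N]
9. Farmer goes to the east bank with sample C.  [the west bank: sample F | the east bank: sample B, sample C, sample K, sample N]
10. Farmer goes back to the west bank alone.  [the west bank: sample F | the east bank: sample B, sample C, sample K, sample N]
11. Farmer goes to the east bank with sample F.  [the west bank: — | the east bank: sample B, sample C, sample F, sample K, sample N]

11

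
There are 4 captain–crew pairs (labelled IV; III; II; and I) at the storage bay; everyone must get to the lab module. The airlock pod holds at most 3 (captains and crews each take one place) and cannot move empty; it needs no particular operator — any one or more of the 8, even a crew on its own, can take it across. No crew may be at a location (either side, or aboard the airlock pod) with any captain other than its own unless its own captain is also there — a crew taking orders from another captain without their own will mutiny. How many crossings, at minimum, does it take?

9

Counting alone: each trip to the lab module takes at most 3 across and each return brings at least 1 back, so after t trips out (and t−1 returns) at most 3t − (t−1) of the 8 are across; that first reaches 8 at t = 4, so at least 7 crossings are needed.
The safety rule pushes this higher. Following every safe sequence of crossings, the most of the 8 that can be at the lab module as the airlock pod arrives there on crossing 7 is 7 — never all 8.
So no plan with fewer than 9 crossings exists, and this one achieves 9:
1. captain IV and crew IV cross → the lab module.
2. captain IV crosses ← the storage bay.
3. captain III, captain IV, and crew III cross → the lab module.
4. captain IV and crew IV cross ← the storage bay.
5. captain I, captain II, and captain IV cross → the lab module.
6. crew III crosses ← the storage bay.
7. crew III and crew IV cross → the lab module.
8. crew IV crosses ← the storage bay.
9. crew I, crew II, and crew IV cross → the lab module.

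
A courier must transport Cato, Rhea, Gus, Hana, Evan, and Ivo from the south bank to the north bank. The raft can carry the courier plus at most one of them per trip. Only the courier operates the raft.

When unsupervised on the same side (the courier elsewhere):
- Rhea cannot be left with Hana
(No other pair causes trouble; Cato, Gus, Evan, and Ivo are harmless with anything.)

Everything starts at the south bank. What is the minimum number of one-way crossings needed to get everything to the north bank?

Counting alone: the courier can take at most 1 across per trip to the north bank, so moving all 6 needs at least 6 loaded trips out, with a return between consecutive ones — at least 11 crossings.
The plan below uses exactly 11 crossings, so it is optimal:
1. Courier goes to the north bank with Rhea.
2. Courier goes back to the south bank alone.
3. Courier goes to the north bank with Cato.
4. Courier goes back to the south bank alone.
5. Courier goes to the north bank with Gus.
6. Courier goes back to the south bank alone.
7. Courier goes to the north bank with Evan.
8. Courier goes back to the south bank alone.
9. Courier goes to the north bank with Ivo.
10. Courier goes back to the south bank alone.
11. Courier goes to the north bank with Hana.

11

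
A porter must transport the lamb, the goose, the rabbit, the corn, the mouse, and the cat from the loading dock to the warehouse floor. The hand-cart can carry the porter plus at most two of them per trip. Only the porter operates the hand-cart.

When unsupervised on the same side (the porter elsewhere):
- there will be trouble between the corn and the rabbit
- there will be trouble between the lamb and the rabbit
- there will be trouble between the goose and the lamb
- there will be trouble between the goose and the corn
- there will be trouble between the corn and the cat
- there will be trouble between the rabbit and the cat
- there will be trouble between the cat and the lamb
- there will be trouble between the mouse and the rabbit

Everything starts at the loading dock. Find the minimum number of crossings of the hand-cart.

impossible

Whatever the first load, the items left behind include a forbidden pair without the porter. No opening move is safe, so no plan exists.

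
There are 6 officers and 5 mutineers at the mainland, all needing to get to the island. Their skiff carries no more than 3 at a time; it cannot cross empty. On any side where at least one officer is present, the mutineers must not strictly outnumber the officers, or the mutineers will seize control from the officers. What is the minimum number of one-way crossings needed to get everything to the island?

Counting alone: each trip to the island takes at most 3 across and each return brings at least 1 back, so after t trips out (and t−1 returns) at most 3t − (t−1) of the 11 are across; that first reaches 11 at t = 5, so at least 9 crossings are needed.
The plan below uses exactly 9 crossings, so it is optimal:
1. 3 mutineers → the island.  (the mainland: 6O 2M; the island: 0O 3M)
2. 1 mutineer ← the mainland.  (the mainland: 6O 3M; the island: 0O 2M)
3. 3 officers → the island.  (the mainland: 3O 3M; the island: 3O 2M)
4. 1 officer ← the mainland.  (the mainland: 4O 3M; the island: 2O 2M)
5. 2 officers and 1 mutineer → the island.  (the mainland: 2O 2M; the island: 4O 3M)
6. 1 officer ← the mainland.  (the mainland: 3O 2M; the island: 3O 3M)
7. 2 officers and 1 mutineer → the island.  (the mainland: 1O 1M; the island: 5O 4M)
8. 1 officer ← the mainland.  (the mainland: 2O 1M; the island: 4O 4M)
9. 2 officers and 1 mutineer → the island.  (the mainland: 0O 0M; the island: 6O 5M)

9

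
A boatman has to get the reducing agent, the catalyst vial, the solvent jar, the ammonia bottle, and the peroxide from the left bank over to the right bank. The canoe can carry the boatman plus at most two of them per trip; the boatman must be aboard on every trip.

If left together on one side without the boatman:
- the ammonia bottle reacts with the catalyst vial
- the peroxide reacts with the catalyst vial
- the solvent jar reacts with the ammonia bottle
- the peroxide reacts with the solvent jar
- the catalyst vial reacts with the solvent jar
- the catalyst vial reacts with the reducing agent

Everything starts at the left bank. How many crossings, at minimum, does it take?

Counting alone: the boatman can take at most 2 across per trip to the right bank, so moving all 5 needs at least 3 loaded trips out, with a return between consecutive ones — at least 5 crossings.
The safety rule pushes this higher. Following every safe sequence of crossings, the most of the 5 that can be at the right bank as the canoe arrives there on crossing 5 is 4 — never all 5.
So no plan with fewer than 7 crossings exists, and this one achieves 7:
1. Boatman goes to the right bank with the catalyst vial and the solvent jar.  [the left bank: the ammonia bottle, the peroxide, the reducing agent | the right bank: the catalyst vial, the solvent jar]
2. Boatman goes back to the left bank with the catalyst vial.  [the left bank: the ammonia bottle, the catalyst vial, the peroxide, the reducing agent | the right bank: the solvent jar]
3. Boatman goes to the right bank with the catalyst vial and the reducing agent.  [the left bank: the ammonia bottle, the peroxide | the right bank: the catalyst vial, the reducing agent, the solvent jar]
4. Boatman goes back to the left bank with the catalyst vial.  [the left bank: the ammonia bottle, the catalyst vial, the peroxide | the right bank: the reducing agent, the solvent jar]
5. Boatman goes to the right bank with the ammonia bottle and the peroxide.  [the left bank: the catalyst vial | the right bank: the ammonia bottle, the peroxide, the reducing agent, the solvent jar]
6. Boatman goes back to the left bank with the solvent jar.  [the left bank: the catalyst vial, the solvent jar | the right bank: the ammonia bottle, the peroxide, the reducing agent]
7. Boatman goes to the right bank with the catalyst vial and the solvent jar.  [the left bank: — | the right bank: the ammonia bottle, the catalyst vial, the peroxide, the reducing agent, the solvent jar]

7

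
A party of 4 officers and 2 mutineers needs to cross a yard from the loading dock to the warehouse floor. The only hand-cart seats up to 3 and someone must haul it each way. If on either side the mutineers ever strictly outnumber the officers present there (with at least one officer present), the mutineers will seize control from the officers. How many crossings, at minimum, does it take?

5

Counting alone: each trip to the warehouse floor takes at most 3 across and each return brings at least 1 back, so after t trips out (and t−1 returns) at most 3t − (t−1) of the 6 are across; that first reaches 6 at t = 3, so at least 5 crossings are needed.
The plan below uses exactly 5 crossings, so it is optimal:
1. 2 mutineers → the warehouse floor.  (the loading dock: 4O 0M; the warehouse floor: 0O 2M)
2. 1 mutineer ← the loading dock.  (the loading dock: 4O 1M; the warehouse floor: 0O 1M)
3. 2 officers and 1 mutineer → the warehouse floor.  (the loading dock: 2O 0M; the warehouse floor: 2O 2M)
4. 1 mutineer ← the loading dock.  (the loading dock: 2O 1M; the warehouse floor: 2O 1M)
5. 2 officers and 1 mutineer → the warehouse floor.  (the loading dock: 0O 0M; the warehouse floor: 4O 2M)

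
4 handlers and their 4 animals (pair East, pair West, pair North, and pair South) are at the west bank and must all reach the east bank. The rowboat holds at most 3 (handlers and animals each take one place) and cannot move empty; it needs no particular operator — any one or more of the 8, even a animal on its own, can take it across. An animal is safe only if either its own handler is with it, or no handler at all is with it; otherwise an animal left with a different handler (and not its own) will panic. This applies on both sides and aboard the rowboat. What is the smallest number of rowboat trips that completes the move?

Counting alone: each trip to the east bank takes at most 3 across and each return brings at least 1 back, so after t trips out (and t−1 returns) at most 3t − (t−1) of the 8 are across; that first reaches 8 at t = 4, so at least 7 crossings are needed.
The safety rule pushes this higher. Following every safe sequence of crossings, the most of the 8 that can be at the east bank as the rowboat arrives there on crossing 7 is 7 — never all 8.
So no plan with fewer than 9 crossings exists, and this one achieves 9:
1. animal East and handler East cross → the east bank.
2. handler East crosses ← the west bank.
3. animal West, handler East, and handler West cross → the east bank.
4. animal East and handler East cross ← the west bank.
5. handler East, handler North, and handler South cross → the east bank.
6. animal West crosses ← the west bank.
7. animal East and animal West cross → the east bank.
8. animal East crosses ← the west bank.
9. animal East, animal North, and animal South cross → the east bank.

9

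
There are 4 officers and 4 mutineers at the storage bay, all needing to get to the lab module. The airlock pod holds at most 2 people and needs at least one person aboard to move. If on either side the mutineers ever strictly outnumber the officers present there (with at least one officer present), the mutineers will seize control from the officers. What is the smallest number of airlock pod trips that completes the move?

impossible

Following every safe sequence of crossings from the start, the most of the 8 that can be at the lab module as the airlock pod arrives there on crossings 1, 3, 5 is 2, 3, 4 respectively; the best ever achieved is 4 of 8.
From crossing 7 on, no configuration arises that was not already reachable earlier: only 11 distinct safe configurations (who is on which side, and where the airlock pod is) can ever be reached, none of them has everyone across, and every continuation just revisits them. They are: 0 officers + 0 mutineers across (airlock pod back at the start); 0 officers + 1 mutineer across (airlock pod there); 0 officers + 1 mutineer across (airlock pod back at the start); 0 officers + 2 mutineers across (airlock pod there); 0 officers + 2 mutineers across (airlock pod back at the start); 0 officers + 3 mutineers across (airlock pod there); 0 officers + 3 mutineers across (airlock pod back at the start); 0 officers + 4 mutineers across (airlock pod there); 1 officer + 1 mutineer across (airlock pod there); 1 officer + 1 mutineer across (airlock pod back at the start); 2 officers + 2 mutineers across (airlock pod there). So no valid plan exists.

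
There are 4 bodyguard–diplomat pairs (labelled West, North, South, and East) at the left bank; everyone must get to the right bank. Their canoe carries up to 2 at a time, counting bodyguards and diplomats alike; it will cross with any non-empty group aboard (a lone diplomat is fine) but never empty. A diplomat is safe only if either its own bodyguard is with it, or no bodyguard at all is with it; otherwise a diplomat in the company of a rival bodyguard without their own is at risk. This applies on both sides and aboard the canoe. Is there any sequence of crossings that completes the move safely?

No

Following every safe sequence of crossings from the start, the most of the 8 that can be at the right bank as the canoe arrives there on crossings 1, 3, 5 is 2, 3, 4 respectively; the best ever achieved is 4 of 8.
From crossing 7 on, no configuration arises that was not already reachable earlier: only 44 distinct safe configurations (who is on which side, and where the canoe is) can ever be reached, none of them has everyone across, and every continuation just revisits them. So no valid plan exists.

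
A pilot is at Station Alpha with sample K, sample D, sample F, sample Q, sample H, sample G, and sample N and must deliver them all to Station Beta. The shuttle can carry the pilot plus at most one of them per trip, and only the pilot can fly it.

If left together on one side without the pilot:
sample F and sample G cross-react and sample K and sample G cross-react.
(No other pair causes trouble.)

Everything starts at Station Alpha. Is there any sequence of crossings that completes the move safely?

Yes

1. Pilot goes to Station Beta with sample G.  [Station Alpha: sample D, sample F, sample H, sample K, sample N, sample Q | Station Beta: sample G]
2. Pilot goes back to Station Alpha alone.  [Station Alpha: sample D, sample F, sample H, sample K, sample N, sample Q | Station Beta: sample G]
3. Pilot goes to Station Beta with sample K.  [Station Alpha: sample D, sample F, sample H, sample N, sample Q | Station Beta: sample G, sample K]
4. Pilot goes back to Station Alpha with sample G.  [Station Alpha: sample D, sample F, sample G, sample H, sample N, sample Q | Station Beta: sample K]
5. Pilot goes to Station Beta with sample F.  [Station Alpha: sample D, sample G, sample H, sample N, sample Q | Station Beta: sample F, sample K]
6. Pilot goes back to Station Alpha alone.  [Station Alpha: sample D, sample G, sample H, sample N, sample Q | Station Beta: sample F, sample K]
7. Pilot goes to Station Beta with sample D.  [Station Alpha: sample G, sample H, sample N, sample Q | Station Beta: sample D, sample F, sample K]
8. Pilot goes back to Station Alpha alone.  [Station Alpha: sample G, sample H, sample N, sample Q | Station Beta: sample D, sample F, sample K]
9. Pilot goes to Station Beta with sample Q.  [Station Alpha: sample G, sample H, sample N | Station Beta: sample D, sample F, sample K, sample Q]
10. Pilot goes back to Station Alpha alone.  [Station Alpha: sample G, sample H, sample N | Station Beta: sample D, sample F, sample K, sample Q]
11. Pilot goes to Station Beta with sample H.  [Station Alpha: sample G, sample N | Station Beta: sample D, sample F, sample H, sample K, sample Q]
12. Pilot goes back to Station Alpha alone.  [Station Alpha: sample G, sample N | Station Beta: sample D, sample F, sample H, sample K, sample Q]
13. Pilot goes to Station Beta with sample N.  [Station Alpha: sample G | Station Beta: sample D, sample F, sample H, sample K, sample N, sample Q]
14. Pilot goes back to Station Alpha alone.  [Station Alpha: sample G | Station Beta: sample D, sample F, sample H, sample K, sample N, sample Q]
15. Pilot goes to Station Beta with sample G.  [Station Alpha: — | Station Beta: sample D, sample F, sample G, sample H, sample K, sample N, sample Q]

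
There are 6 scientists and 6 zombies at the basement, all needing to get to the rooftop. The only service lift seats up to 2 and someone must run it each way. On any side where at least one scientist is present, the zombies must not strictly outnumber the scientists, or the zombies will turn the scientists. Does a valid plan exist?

No

Following every safe sequence of crossings from the start, the most of the 12 that can be at the rooftop as the service lift arrives there on crossings 1, 3, 5, 7, 9 is 2, 3, 4, 5, 6 respectively; the best ever achieved is 6 of 12.
From crossing 11 on, no configuration arises that was not already reachable earlier: only 15 distinct safe configurations (who is on which side, and where the service lift is) can ever be reached, none of them has everyone across, and every continuation just revisits them. They are: 0 scientists + 0 zombies across (service lift back at the start); 0 scientists + 1 zombie across (service lift there); 0 scientists + 1 zombie across (service lift back at the start); 0 scientists + 2 zombies across (service lift there); 0 scientists + 2 zombies across (service lift back at the start); 0 scientists + 3 zombies across (service lift there); 0 scientists + 3 zombies across (service lift back at the start); 0 scientists + 4 zombies across (service lift there); 0 scientists + 4 zombies across (service lift back at the start); 0 scientists + 5 zombies across (service lift there); 0 scientists + 5 zombies across (service lift back at the start); 0 scientists + 6 zombies across (service lift there); 1 scientist + 1 zombie across (service lift there); 1 scientist + 1 zombie across (service lift back at the start); 2 scientists + 2 zombies across (service lift there). So no valid plan exists.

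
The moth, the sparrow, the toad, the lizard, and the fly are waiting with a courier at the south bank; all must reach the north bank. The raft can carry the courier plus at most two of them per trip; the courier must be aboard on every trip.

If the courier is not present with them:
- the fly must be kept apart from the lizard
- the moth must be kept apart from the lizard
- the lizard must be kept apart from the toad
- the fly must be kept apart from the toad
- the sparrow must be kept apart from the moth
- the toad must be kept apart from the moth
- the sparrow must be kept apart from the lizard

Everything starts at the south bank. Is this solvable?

Whatever the first load, the items left behind include a forbidden pair without the courier. No opening move is safe, so no plan exists.

No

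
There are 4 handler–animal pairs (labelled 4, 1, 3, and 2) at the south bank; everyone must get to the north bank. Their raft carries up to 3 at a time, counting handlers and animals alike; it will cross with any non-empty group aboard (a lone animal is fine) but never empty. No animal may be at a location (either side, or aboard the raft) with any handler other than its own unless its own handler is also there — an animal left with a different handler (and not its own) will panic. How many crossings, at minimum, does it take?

Counting alone: each trip to the north bank takes at most 3 across and each return brings at least 1 back, so after t trips out (and t−1 returns) at most 3t − (t−1) of the 8 are across; that first reaches 8 at t = 4, so at least 7 crossings are needed.
The safety rule pushes this higher. Following every safe sequence of crossings, the most of the 8 that can be at the north bank as the raft arrives there on crossing 7 is 7 — never all 8.
So no plan with fewer than 9 crossings exists, and this one achieves 9:
1. animal 4 and handler 4 cross → the north bank.
2. handler 4 crosses ← the south bank.
3. animal 1, handler 1, and handler 4 cross → the north bank.
4. animal 4 and handler 4 cross ← the south bank.
5. handler 2, handler 3, and handler 4 cross → the north bank.
6. animal 1 crosses ← the south bank.
7. animal 1 and animal 4 cross → the north bank.
8. animal 4 crosses ← the south bank.
9. animal 2, animal 3, and animal 4 cross → the north bank.

9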